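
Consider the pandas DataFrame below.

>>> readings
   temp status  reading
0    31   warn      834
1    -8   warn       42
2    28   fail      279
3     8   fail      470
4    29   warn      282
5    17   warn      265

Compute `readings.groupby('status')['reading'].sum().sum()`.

2172

group by status, sum of reading:
status
fail     749
warn    1423
Name: reading, dtype: int64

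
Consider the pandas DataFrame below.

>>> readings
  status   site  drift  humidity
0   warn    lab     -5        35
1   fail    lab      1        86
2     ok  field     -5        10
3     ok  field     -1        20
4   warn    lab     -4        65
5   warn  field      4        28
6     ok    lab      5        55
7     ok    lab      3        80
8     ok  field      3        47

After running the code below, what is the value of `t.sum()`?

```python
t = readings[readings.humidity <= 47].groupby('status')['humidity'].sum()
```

filter rows where humidity <= 47:
  status   site  drift  humidity
0   warn    lab     -5        35
2     ok  field     -5        10
3     ok  field     -1        20
5   warn  field      4        28
8     ok  field      3        47
group by status, sum of humidity:
status
ok      77
warn    63
Name: humidity, dtype: int64
Hence 140.

140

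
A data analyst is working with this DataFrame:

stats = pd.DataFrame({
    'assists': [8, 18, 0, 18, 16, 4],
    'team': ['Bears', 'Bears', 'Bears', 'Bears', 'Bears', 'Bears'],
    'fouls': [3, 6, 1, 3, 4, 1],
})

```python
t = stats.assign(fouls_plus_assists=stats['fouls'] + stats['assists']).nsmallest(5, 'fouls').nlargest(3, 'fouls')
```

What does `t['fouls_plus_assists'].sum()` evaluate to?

add column fouls_plus_assists = stats['fouls'] + stats['assists']:
   assists   team  fouls  fouls_plus_assists
0        8  Bears      3                  11
1       18  Bears      6                  24
2        0  Bears      1                   1
3       18  Bears      3                  21
4       16  Bears      4                  20
5        4  Bears      1                   5
take 5 rows with smallest fouls:
   assists   team  fouls  fouls_plus_assists
2        0  Bears      1                   1
5        4  Bears      1                   5
0        8  Bears      3                  11
3       18  Bears      3                  21
4       16  Bears      4                  20
take 3 rows with largest fouls:
   assists   team  fouls  fouls_plus_assists
4       16  Bears      4                  20
0        8  Bears      3                  11
3       18  Bears      3                  21
Hence 52.

52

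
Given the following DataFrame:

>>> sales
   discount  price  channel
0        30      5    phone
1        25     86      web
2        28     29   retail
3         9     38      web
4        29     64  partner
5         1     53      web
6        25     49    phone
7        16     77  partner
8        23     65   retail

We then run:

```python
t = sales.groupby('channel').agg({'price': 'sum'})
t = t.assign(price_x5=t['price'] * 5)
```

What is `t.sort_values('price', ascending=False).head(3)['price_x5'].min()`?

470

group by channel, sum of price:
         price
channel       
partner    141
phone       54
retail      94
web        177
add column price_x5 = t['price'] * 5:
         price  price_x5
channel                 
partner    141       705
phone       54       270
retail      94       470
web        177       885
sort by price descending:
         price  price_x5
channel                 
web        177       885
partner    141       705
retail      94       470
phone       54       270
take first 3 rows:
         price  price_x5
channel                 
web        177       885
partner    141       705
retail      94       470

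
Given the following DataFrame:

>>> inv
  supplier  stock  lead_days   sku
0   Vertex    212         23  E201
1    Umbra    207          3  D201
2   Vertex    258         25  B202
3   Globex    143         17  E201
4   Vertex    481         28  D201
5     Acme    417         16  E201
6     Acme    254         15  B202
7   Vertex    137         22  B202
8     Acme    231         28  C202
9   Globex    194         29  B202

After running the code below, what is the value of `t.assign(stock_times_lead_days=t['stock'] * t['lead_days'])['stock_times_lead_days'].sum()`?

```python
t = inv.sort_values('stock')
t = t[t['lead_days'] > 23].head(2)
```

sort by stock:
  supplier  stock  lead_days   sku
7   Vertex    137         22  B202
3   Globex    143         17  E201
9   Globex    194         29  B202
1    Umbra    207          3  D201
0   Vertex    212         23  E201
8     Acme    231         28  C202
6     Acme    254         15  B202
2   Vertex    258         25  B202
5     Acme    417         16  E201
4   Vertex    481         28  D201
filter rows where lead_days > 23:
  supplier  stock  lead_days   sku
9   Globex    194         29  B202
8     Acme    231         28  C202
2   Vertex    258         25  B202
4   Vertex    481         28  D201
take first 2 rows:
  supplier  stock  lead_days   sku
9   Globex    194         29  B202
8     Acme    231         28  C202
add column stock_times_lead_days = t['stock'] * t['lead_days']:
  supplier  stock  lead_days   sku  stock_times_lead_days
9   Globex    194         29  B202                   5626
8     Acme    231         28  C202                   6468
Hence 12094.

12094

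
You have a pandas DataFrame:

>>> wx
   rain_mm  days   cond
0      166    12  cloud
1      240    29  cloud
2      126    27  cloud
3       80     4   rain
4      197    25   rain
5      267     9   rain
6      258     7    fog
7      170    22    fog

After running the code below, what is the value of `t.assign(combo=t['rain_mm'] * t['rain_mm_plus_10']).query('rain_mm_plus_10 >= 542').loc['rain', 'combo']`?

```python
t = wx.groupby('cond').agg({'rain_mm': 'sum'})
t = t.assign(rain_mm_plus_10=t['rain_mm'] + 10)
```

301376

group by cond, sum of rain_mm:
       rain_mm
cond          
cloud      532
fog        428
rain       544
add column rain_mm_plus_10 = t['rain_mm'] + 10:
       rain_mm  rain_mm_plus_10
cond                           
cloud      532              542
fog        428              438
rain       544              554
add column combo = t['rain_mm'] * t['rain_mm_plus_10']:
       rain_mm  rain_mm_plus_10   combo
cond                                   
cloud      532              542  288344
fog        428              438  187464
rain       544              554  301376
filter rows where rain_mm_plus_10 >= 542:
       rain_mm  rain_mm_plus_10   combo
cond                                   
cloud      532              542  288344
rain       544              554  301376
So loc['rain', 'combo'] = 301376.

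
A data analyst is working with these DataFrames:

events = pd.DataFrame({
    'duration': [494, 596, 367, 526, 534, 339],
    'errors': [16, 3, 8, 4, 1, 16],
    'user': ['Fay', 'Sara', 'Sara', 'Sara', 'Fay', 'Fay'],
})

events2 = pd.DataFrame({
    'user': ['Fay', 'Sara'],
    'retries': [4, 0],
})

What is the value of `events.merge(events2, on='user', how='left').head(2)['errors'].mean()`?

9.5

merge on 'user' (how='left') → 6 rows:
   duration  errors  user  retries
0       494      16   Fay        4
1       596       3  Sara        0
2       367       8  Sara        0
3       526       4  Sara        0
4       534       1   Fay        4
5       339      16   Fay        4
take first 2 rows:
   duration  errors  user  retries
0       494      16   Fay        4
1       596       3  Sara        0
Finally, mean of column 'errors' = 9.5.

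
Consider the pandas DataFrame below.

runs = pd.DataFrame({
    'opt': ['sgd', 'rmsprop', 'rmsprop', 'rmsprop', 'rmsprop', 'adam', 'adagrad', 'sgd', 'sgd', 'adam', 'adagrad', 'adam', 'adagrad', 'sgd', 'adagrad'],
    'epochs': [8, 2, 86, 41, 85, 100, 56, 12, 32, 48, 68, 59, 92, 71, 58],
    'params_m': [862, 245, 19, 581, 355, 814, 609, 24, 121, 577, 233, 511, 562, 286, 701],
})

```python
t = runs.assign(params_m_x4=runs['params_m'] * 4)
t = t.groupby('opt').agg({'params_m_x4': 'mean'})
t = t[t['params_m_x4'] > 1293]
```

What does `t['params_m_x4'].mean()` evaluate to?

2320.5

add column params_m_x4 = runs['params_m'] * 4:
        opt  epochs  params_m  params_m_x4
0       sgd       8       862         3448
1   rmsprop       2       245          980
2   rmsprop      86        19           76
3   rmsprop      41       581         2324
4   rmsprop      85       355         1420
5      adam     100       814         3256
6   adagrad      56       609         2436
7       sgd      12        24           96
8       sgd      32       121          484
9      adam      48       577         2308
10  adagrad      68       233          932
11     adam      59       511         2044
12  adagrad      92       562         2248
13      sgd      71       286         1144
14  adagrad      58       701         2804
group by opt, mean of params_m_x4:
         params_m_x4
opt                 
adagrad       2105.0
adam          2536.0
rmsprop       1200.0
sgd           1293.0
filter rows where params_m_x4 > 1293:
         params_m_x4
opt                 
adagrad       2105.0
adam          2536.0
So mean() = 2320.5.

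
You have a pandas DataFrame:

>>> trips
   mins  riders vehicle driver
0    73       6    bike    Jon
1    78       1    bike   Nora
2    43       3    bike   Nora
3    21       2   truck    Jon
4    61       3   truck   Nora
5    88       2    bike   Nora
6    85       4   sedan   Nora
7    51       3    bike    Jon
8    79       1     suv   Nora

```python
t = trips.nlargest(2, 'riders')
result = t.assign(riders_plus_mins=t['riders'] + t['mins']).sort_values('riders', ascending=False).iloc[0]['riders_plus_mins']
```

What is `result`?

79

take 2 rows with largest riders:
   mins  riders vehicle driver
0    73       6    bike    Jon
6    85       4   sedan   Nora
add column riders_plus_mins = t['riders'] + t['mins']:
   mins  riders vehicle driver  riders_plus_mins
0    73       6    bike    Jon                79
6    85       4   sedan   Nora                89
sort by riders descending:
   mins  riders vehicle driver  riders_plus_mins
0    73       6    bike    Jon                79
6    85       4   sedan   Nora                89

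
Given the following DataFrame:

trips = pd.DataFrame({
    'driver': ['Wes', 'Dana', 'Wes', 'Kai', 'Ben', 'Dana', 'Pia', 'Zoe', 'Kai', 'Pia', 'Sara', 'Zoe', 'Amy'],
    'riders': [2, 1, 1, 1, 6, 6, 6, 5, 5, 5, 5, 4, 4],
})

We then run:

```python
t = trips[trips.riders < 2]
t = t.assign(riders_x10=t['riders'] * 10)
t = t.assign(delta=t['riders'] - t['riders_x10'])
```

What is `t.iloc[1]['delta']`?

-9

filter rows where riders < 2:
  driver  riders
1   Dana       1
2    Wes       1
3    Kai       1
add column riders_x10 = t['riders'] * 10:
  driver  riders  riders_x10
1   Dana       1          10
2    Wes       1          10
3    Kai       1          10
add column delta = t['riders'] - t['riders_x10']:
  driver  riders  riders_x10  delta
1   Dana       1          10     -9
2    Wes       1          10     -9
3    Kai       1          10     -9
Reading off the value at position 1, column 'delta', we get -9.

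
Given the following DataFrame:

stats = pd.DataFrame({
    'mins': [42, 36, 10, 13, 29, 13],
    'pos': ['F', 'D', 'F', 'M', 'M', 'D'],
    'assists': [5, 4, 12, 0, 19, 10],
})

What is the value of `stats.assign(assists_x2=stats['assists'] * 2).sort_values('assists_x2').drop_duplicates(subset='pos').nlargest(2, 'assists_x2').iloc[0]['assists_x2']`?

10

add column assists_x2 = stats['assists'] * 2:
   mins pos  assists  assists_x2
0    42   F        5          10
1    36   D        4           8
2    10   F       12          24
3    13   M        0           0
4    29   M       19          38
5    13   D       10          20
sort by assists_x2:
   mins pos  assists  assists_x2
3    13   M        0           0
1    36   D        4           8
0    42   F        5          10
5    13   D       10          20
2    10   F       12          24
4    29   M       19          38
drop duplicate pos (keep=first):
   mins pos  assists  assists_x2
3    13   M        0           0
1    36   D        4           8
0    42   F        5          10
take 2 rows with largest assists_x2:
   mins pos  assists  assists_x2
0    42   F        5          10
1    36   D        4           8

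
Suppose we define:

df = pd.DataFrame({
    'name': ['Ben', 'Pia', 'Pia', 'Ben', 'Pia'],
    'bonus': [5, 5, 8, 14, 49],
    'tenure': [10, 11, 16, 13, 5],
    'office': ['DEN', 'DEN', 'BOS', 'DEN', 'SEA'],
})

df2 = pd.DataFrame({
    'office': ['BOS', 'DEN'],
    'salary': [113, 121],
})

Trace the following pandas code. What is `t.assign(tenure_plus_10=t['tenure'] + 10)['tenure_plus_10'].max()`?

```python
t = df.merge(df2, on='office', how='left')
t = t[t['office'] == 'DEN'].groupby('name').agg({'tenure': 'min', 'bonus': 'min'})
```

21

merge on 'office' (how='left') → 5 rows:
  name  bonus  tenure office  salary
0  Ben      5      10    DEN   121.0
1  Pia      5      11    DEN   121.0
2  Pia      8      16    BOS   113.0
3  Ben     14      13    DEN   121.0
4  Pia     49       5    SEA     NaN
filter rows where office == 'DEN':
  name  bonus  tenure office  salary
0  Ben      5      10    DEN   121.0
1  Pia      5      11    DEN   121.0
3  Ben     14      13    DEN   121.0
group by name: min(tenure), min(bonus):
      tenure  bonus
name               
Ben       10      5
Pia       11      5
add column tenure_plus_10 = t['tenure'] + 10:
      tenure  bonus  tenure_plus_10
name                               
Ben       10      5              20
Pia       11      5              21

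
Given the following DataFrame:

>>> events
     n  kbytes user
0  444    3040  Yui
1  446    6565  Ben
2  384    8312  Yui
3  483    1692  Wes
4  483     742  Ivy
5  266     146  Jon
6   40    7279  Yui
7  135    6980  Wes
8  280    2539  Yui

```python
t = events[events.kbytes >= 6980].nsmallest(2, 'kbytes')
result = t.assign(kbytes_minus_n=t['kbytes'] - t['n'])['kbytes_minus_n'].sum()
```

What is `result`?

filter rows where kbytes >= 6980:
     n  kbytes user
2  384    8312  Yui
6   40    7279  Yui
7  135    6980  Wes
take 2 rows with smallest kbytes:
     n  kbytes user
7  135    6980  Wes
6   40    7279  Yui
add column kbytes_minus_n = t['kbytes'] - t['n']:
     n  kbytes user  kbytes_minus_n
7  135    6980  Wes            6845
6   40    7279  Yui            7239

14084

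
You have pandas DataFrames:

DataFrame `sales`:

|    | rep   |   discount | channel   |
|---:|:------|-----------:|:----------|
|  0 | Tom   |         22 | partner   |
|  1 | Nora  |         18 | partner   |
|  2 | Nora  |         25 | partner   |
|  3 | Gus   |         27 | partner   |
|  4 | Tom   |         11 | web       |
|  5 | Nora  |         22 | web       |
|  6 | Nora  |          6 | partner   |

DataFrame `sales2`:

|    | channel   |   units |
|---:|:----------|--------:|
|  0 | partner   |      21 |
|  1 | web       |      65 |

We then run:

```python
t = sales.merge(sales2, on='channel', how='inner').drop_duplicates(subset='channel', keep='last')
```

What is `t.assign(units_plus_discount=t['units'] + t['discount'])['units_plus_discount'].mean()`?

57.0

merge on 'channel' (how='inner') → 7 rows:
    rep  discount  channel  units
0   Tom        22  partner     21
1  Nora        18  partner     21
2  Nora        25  partner     21
3   Gus        27  partner     21
4   Tom        11      web     65
5  Nora        22      web     65
6  Nora         6  partner     21
drop duplicate channel (keep=last):
    rep  discount  channel  units
5  Nora        22      web     65
6  Nora         6  partner     21
add column units_plus_discount = t['units'] + t['discount']:
    rep  discount  channel  units  units_plus_discount
5  Nora        22      web     65                   87
6  Nora         6  partner     21                   27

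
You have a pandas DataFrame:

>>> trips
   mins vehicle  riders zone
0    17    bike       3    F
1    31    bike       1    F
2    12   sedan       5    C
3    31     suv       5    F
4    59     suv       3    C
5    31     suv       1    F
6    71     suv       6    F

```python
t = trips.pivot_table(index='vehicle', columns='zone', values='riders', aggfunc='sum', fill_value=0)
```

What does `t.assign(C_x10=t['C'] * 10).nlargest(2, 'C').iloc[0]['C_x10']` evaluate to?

50

pivot: rows=vehicle, cols=zone, sum(riders):
zone     C   F
vehicle       
bike     0   4
sedan    5   0
suv      3  12
add column C_x10 = t['C'] * 10:
zone     C   F  C_x10
vehicle              
bike     0   4      0
sedan    5   0     50
suv      3  12     30
take 2 rows with largest C:
zone     C   F  C_x10
vehicle              
sedan    5   0     50
suv      3  12     30
value at position 0, column 'C_x10' → 50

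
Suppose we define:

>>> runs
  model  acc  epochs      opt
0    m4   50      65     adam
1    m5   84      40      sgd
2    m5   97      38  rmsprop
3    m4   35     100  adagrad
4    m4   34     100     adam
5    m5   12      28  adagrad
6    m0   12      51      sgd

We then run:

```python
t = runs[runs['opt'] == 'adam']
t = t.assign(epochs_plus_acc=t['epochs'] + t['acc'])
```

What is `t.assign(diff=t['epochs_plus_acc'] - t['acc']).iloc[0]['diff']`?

filter rows where opt == 'adam':
  model  acc  epochs   opt
0    m4   50      65  adam
4    m4   34     100  adam
add column epochs_plus_acc = t['epochs'] + t['acc']:
  model  acc  epochs   opt  epochs_plus_acc
0    m4   50      65  adam              115
4    m4   34     100  adam              134
add column diff = t['epochs_plus_acc'] - t['acc']:
  model  acc  epochs   opt  epochs_plus_acc  diff
0    m4   50      65  adam              115    65
4    m4   34     100  adam              134   100
So iloc[0]['diff'] = 65.

65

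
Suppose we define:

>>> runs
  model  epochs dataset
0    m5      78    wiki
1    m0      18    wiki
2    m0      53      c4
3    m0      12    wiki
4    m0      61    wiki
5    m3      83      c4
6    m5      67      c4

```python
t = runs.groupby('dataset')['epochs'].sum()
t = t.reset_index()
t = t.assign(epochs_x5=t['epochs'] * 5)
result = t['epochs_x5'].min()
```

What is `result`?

845

group by dataset, sum of epochs:
dataset
c4      203
wiki    169
Name: epochs, dtype: int64
reset_index():
  dataset  epochs
0      c4     203
1    wiki     169
add column epochs_x5 = t['epochs'] * 5:
  dataset  epochs  epochs_x5
0      c4     203       1015
1    wiki     169        845
Taking the min of column 'epochs_x5' gives 845.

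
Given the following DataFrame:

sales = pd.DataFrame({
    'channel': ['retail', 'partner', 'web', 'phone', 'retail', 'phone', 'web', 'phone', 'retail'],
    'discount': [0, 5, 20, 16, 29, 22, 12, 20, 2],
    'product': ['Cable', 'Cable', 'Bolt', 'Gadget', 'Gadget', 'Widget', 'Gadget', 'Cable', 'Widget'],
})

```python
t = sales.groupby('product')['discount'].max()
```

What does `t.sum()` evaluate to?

91

group by product, max of discount:
product
Bolt      20
Cable     20
Gadget    29
Widget    22
Name: discount, dtype: int64
The sum of the resulting series is 91.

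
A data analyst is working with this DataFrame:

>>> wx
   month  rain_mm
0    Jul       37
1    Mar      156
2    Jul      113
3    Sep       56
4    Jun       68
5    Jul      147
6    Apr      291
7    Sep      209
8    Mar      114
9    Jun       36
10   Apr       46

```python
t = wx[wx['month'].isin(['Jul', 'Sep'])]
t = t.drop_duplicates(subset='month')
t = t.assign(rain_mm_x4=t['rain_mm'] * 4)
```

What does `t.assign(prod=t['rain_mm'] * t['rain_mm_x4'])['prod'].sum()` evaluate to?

18020

filter rows where month in ['Jul', 'Sep']:
  month  rain_mm
0   Jul       37
2   Jul      113
3   Sep       56
5   Jul      147
7   Sep      209
drop duplicate month (keep=first):
  month  rain_mm
0   Jul       37
3   Sep       56
add column rain_mm_x4 = t['rain_mm'] * 4:
  month  rain_mm  rain_mm_x4
0   Jul       37         148
3   Sep       56         224
add column prod = t['rain_mm'] * t['rain_mm_x4']:
  month  rain_mm  rain_mm_x4   prod
0   Jul       37         148   5476
3   Sep       56         224  12544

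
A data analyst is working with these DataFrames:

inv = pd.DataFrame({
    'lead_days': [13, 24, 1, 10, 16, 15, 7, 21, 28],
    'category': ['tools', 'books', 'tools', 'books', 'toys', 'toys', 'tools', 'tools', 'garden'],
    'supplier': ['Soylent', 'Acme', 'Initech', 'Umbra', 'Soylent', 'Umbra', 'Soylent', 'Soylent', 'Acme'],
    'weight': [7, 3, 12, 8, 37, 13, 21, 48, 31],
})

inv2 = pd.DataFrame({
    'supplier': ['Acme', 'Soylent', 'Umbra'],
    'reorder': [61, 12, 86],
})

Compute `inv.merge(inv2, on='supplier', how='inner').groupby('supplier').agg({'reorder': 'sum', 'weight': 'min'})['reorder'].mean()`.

merge on 'supplier' (how='inner') → 8 rows:
   lead_days category supplier  weight  reorder
0         13    tools  Soylent       7       12
1         24    books     Acme       3       61
2         10    books    Umbra       8       86
3         16     toys  Soylent      37       12
4         15     toys    Umbra      13       86
5          7    tools  Soylent      21       12
6         21    tools  Soylent      48       12
7         28   garden     Acme      31       61
group by supplier: sum(reorder), min(weight):
          reorder  weight
supplier                 
Acme          122       3
Soylent        48       7
Umbra         172       8

114.0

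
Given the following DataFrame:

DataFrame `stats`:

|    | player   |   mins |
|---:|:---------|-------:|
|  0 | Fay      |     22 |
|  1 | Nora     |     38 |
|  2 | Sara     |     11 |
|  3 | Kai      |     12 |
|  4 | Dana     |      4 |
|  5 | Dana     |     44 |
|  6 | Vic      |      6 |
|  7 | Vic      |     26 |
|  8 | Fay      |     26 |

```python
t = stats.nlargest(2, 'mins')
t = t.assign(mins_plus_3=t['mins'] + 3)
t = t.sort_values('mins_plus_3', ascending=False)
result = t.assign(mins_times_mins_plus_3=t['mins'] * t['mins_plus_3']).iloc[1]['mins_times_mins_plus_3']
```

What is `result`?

1558

take 2 rows with largest mins:
  player  mins
5   Dana    44
1   Nora    38
add column mins_plus_3 = t['mins'] + 3:
  player  mins  mins_plus_3
5   Dana    44           47
1   Nora    38           41
sort by mins_plus_3 descending:
  player  mins  mins_plus_3
5   Dana    44           47
1   Nora    38           41
add column mins_times_mins_plus_3 = t['mins'] * t['mins_plus_3']:
  player  mins  mins_plus_3  mins_times_mins_plus_3
5   Dana    44           47                    2068
1   Nora    38           41                    1558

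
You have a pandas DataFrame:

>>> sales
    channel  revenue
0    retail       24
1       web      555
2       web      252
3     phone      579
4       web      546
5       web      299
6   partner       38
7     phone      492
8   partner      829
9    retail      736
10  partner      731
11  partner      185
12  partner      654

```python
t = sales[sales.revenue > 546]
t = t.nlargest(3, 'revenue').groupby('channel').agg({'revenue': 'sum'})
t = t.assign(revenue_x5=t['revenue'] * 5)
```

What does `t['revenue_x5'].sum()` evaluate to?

11480

filter rows where revenue > 546:
    channel  revenue
1       web      555
3     phone      579
8   partner      829
9    retail      736
10  partner      731
12  partner      654
take 3 rows with largest revenue:
    channel  revenue
8   partner      829
9    retail      736
10  partner      731
group by channel, sum of revenue:
         revenue
channel         
partner     1560
retail       736
add column revenue_x5 = t['revenue'] * 5:
         revenue  revenue_x5
channel                     
partner     1560        7800
retail       736        3680
Taking the sum of column 'revenue_x5' gives 11480.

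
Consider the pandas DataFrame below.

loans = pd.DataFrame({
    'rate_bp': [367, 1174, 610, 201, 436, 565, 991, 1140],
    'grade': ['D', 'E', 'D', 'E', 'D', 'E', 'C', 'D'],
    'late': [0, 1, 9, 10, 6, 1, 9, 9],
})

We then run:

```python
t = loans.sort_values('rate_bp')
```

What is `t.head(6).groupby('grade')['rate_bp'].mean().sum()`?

sort by rate_bp:
   rate_bp grade  late
3      201     E    10
0      367     D     0
4      436     D     6
5      565     E     1
2      610     D     9
6      991     C     9
7     1140     D     9
1     1174     E     1
take first 6 rows:
   rate_bp grade  late
3      201     E    10
0      367     D     0
4      436     D     6
5      565     E     1
2      610     D     9
6      991     C     9
group by grade, mean of rate_bp:
grade
C    991.0
D    471.0
E    383.0
Name: rate_bp, dtype: float64
Taking the sum of the resulting series gives 1845.0.

1845.0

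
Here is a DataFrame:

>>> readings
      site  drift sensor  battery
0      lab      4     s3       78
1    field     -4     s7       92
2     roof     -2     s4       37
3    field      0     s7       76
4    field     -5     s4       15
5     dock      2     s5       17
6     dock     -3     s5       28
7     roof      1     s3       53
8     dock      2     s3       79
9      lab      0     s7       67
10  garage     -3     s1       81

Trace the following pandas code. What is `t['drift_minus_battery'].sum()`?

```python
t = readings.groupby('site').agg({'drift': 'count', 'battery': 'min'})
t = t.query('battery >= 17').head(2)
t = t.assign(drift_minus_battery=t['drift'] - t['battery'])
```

-94

group by site: count(drift), min(battery):
        drift  battery
site                  
dock        3       17
field       3       15
garage      1       81
lab         2       67
roof        2       37
filter rows where battery >= 17:
        drift  battery
site                  
dock        3       17
garage      1       81
lab         2       67
roof        2       37
take first 2 rows:
        drift  battery
site                  
dock        3       17
garage      1       81
add column drift_minus_battery = t['drift'] - t['battery']:
        drift  battery  drift_minus_battery
site                                       
dock        3       17                  -14
garage      1       81                  -80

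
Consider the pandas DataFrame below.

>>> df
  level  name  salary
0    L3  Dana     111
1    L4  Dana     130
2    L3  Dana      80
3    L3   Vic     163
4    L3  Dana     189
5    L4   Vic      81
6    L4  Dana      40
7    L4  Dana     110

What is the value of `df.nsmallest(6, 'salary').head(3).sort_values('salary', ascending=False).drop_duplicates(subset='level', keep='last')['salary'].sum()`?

120

take 6 rows with smallest salary:
  level  name  salary
6    L4  Dana      40
2    L3  Dana      80
5    L4   Vic      81
7    L4  Dana     110
0    L3  Dana     111
1    L4  Dana     130
take first 3 rows:
  level  name  salary
6    L4  Dana      40
2    L3  Dana      80
5    L4   Vic      81
sort by salary descending:
  level  name  salary
5    L4   Vic      81
2    L3  Dana      80
6    L4  Dana      40
drop duplicate level (keep=last):
  level  name  salary
2    L3  Dana      80
6    L4  Dana      40
Then the sum of column 'salary': 120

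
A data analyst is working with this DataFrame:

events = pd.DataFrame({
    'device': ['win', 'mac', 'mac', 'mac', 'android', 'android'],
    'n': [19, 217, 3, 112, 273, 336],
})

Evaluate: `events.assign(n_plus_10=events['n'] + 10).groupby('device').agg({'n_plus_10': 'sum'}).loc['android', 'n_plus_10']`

629

add column n_plus_10 = events['n'] + 10:
    device    n  n_plus_10
0      win   19         29
1      mac  217        227
2      mac    3         13
3      mac  112        122
4  android  273        283
5  android  336        346
group by device, sum of n_plus_10:
         n_plus_10
device            
android        629
mac            362
win             29
Finally, value at row 'android', column 'n_plus_10' = 629.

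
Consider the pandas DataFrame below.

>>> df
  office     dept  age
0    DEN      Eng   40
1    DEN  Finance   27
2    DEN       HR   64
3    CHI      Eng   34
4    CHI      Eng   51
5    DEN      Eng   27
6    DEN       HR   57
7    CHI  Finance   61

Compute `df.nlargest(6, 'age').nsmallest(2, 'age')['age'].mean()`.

take 6 rows with largest age:
  office     dept  age
2    DEN       HR   64
7    CHI  Finance   61
6    DEN       HR   57
4    CHI      Eng   51
0    DEN      Eng   40
3    CHI      Eng   34
take 2 rows with smallest age:
  office dept  age
3    CHI  Eng   34
0    DEN  Eng   40

37.0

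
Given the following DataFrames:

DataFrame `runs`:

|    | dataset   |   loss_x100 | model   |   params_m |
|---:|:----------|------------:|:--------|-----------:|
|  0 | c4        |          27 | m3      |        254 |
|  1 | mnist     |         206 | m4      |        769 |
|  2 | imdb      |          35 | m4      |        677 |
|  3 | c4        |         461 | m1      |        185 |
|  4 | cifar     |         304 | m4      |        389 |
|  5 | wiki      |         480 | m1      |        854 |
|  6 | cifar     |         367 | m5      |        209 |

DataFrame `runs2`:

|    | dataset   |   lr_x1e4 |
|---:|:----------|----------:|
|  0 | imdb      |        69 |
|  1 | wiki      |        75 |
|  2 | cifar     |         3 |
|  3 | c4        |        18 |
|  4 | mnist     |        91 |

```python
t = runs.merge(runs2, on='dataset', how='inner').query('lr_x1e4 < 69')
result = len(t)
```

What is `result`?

merge on 'dataset' (how='inner') → 7 rows:
  dataset  loss_x100 model  params_m  lr_x1e4
0      c4         27    m3       254       18
1   mnist        206    m4       769       91
2    imdb         35    m4       677       69
3      c4        461    m1       185       18
4   cifar        304    m4       389        3
5    wiki        480    m1       854       75
6   cifar        367    m5       209        3
filter rows where lr_x1e4 < 69:
  dataset  loss_x100 model  params_m  lr_x1e4
0      c4         27    m3       254       18
3      c4        461    m1       185       18
4   cifar        304    m4       389        3
6   cifar        367    m5       209        3

4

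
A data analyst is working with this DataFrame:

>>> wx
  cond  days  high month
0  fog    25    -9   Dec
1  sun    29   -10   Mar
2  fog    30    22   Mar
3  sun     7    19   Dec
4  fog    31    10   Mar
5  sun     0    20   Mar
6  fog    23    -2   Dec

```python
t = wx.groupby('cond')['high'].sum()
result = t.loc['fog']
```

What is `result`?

group by cond, sum of high:
cond
fog    21
sun    29
Name: high, dtype: int64
value at index 'fog' → 21

21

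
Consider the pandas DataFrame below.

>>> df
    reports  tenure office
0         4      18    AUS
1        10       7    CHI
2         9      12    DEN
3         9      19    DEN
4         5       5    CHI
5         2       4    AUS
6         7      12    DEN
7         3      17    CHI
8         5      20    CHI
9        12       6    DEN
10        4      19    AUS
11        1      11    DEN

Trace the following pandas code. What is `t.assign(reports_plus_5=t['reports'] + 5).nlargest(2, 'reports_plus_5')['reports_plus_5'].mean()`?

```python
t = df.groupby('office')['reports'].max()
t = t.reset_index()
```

16.0

group by office, max of reports:
office
AUS     4
CHI    10
DEN    12
Name: reports, dtype: int64
reset_index():
  office  reports
0    AUS        4
1    CHI       10
2    DEN       12
add column reports_plus_5 = t['reports'] + 5:
  office  reports  reports_plus_5
0    AUS        4               9
1    CHI       10              15
2    DEN       12              17
take 2 rows with largest reports_plus_5:
  office  reports  reports_plus_5
2    DEN       12              17
1    CHI       10              15
Hence 16.0.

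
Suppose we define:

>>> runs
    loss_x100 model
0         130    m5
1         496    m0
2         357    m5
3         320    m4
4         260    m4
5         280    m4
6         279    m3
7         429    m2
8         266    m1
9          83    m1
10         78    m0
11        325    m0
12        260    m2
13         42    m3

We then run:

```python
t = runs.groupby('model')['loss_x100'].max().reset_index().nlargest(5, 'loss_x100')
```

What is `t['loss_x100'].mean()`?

376.2

group by model, max of loss_x100:
model
m0    496
m1    266
m2    429
m3    279
m4    320
m5    357
Name: loss_x100, dtype: int64
reset_index():
  model  loss_x100
0    m0        496
1    m1        266
2    m2        429
3    m3        279
4    m4        320
5    m5        357
take 5 rows with largest loss_x100:
  model  loss_x100
0    m0        496
2    m2        429
5    m5        357
4    m4        320
3    m3        279
mean of column 'loss_x100' → 376.2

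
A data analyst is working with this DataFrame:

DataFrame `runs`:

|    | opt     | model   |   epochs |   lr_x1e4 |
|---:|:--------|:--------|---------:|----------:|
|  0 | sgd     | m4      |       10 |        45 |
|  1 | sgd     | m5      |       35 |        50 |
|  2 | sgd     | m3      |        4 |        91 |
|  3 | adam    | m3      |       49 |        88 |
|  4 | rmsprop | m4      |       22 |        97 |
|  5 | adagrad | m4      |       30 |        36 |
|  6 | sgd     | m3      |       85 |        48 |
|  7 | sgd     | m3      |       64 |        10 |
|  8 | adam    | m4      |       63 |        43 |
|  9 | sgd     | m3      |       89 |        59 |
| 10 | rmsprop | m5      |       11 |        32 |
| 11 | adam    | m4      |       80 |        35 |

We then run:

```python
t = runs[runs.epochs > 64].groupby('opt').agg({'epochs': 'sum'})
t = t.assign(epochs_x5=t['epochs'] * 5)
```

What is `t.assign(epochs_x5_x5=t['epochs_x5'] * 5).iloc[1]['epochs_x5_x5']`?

4350

filter rows where epochs > 64:
     opt model  epochs  lr_x1e4
6    sgd    m3      85       48
9    sgd    m3      89       59
11  adam    m4      80       35
group by opt, sum of epochs:
      epochs
opt         
adam      80
sgd      174
add column epochs_x5 = t['epochs'] * 5:
      epochs  epochs_x5
opt                    
adam      80        400
sgd      174        870
add column epochs_x5_x5 = t['epochs_x5'] * 5:
      epochs  epochs_x5  epochs_x5_x5
opt                                  
adam      80        400          2000
sgd      174        870          4350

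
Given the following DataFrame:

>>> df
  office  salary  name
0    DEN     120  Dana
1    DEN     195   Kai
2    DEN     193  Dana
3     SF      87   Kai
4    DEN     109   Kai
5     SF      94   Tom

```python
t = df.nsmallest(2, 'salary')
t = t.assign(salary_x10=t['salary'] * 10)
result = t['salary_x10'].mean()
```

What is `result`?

905.0

take 2 rows with smallest salary:
  office  salary name
3     SF      87  Kai
5     SF      94  Tom
add column salary_x10 = t['salary'] * 10:
  office  salary name  salary_x10
3     SF      87  Kai         870
5     SF      94  Tom         940
Hence 905.0.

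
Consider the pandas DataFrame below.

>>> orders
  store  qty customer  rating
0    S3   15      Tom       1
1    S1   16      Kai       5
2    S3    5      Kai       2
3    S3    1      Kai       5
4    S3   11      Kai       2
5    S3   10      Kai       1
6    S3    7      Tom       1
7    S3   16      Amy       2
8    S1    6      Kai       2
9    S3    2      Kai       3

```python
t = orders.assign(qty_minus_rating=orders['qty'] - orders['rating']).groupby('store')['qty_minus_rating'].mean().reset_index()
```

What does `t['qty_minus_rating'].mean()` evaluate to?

add column qty_minus_rating = orders['qty'] - orders['rating']:
  store  qty customer  rating  qty_minus_rating
0    S3   15      Tom       1                14
1    S1   16      Kai       5                11
2    S3    5      Kai       2                 3
3    S3    1      Kai       5                -4
4    S3   11      Kai       2                 9
5    S3   10      Kai       1                 9
6    S3    7      Tom       1                 6
7    S3   16      Amy       2                14
8    S1    6      Kai       2                 4
9    S3    2      Kai       3                -1
group by store, mean of qty_minus_rating:
store
S1    7.50
S3    6.25
Name: qty_minus_rating, dtype: float64
reset_index():
  store  qty_minus_rating
0    S1              7.50
1    S3              6.25
Taking the mean of column 'qty_minus_rating' gives 6.875.

6.875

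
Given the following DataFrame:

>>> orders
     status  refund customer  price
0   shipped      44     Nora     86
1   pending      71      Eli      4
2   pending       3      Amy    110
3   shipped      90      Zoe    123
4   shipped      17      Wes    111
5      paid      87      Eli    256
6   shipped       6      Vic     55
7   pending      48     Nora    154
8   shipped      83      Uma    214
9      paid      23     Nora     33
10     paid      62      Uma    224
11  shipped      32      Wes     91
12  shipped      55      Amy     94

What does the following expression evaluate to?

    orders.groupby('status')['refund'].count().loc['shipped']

group by status, count of refund:
status
paid       3
pending    3
shipped    7
Name: refund, dtype: int64
The value at index 'shipped' is 7.

7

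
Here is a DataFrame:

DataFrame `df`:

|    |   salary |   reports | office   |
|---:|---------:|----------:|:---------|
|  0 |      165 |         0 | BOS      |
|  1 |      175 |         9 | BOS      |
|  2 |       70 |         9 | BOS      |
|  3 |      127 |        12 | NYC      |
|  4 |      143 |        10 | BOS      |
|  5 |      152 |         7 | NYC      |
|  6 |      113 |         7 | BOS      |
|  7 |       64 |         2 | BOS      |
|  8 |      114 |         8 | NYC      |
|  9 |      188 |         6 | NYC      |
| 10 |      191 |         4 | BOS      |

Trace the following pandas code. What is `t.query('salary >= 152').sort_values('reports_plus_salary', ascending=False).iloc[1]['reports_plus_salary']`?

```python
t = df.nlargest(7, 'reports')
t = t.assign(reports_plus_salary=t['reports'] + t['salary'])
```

take 7 rows with largest reports:
   salary  reports office
3     127       12    NYC
4     143       10    BOS
1     175        9    BOS
2      70        9    BOS
8     114        8    NYC
5     152        7    NYC
6     113        7    BOS
add column reports_plus_salary = t['reports'] + t['salary']:
   salary  reports office  reports_plus_salary
3     127       12    NYC                  139
4     143       10    BOS                  153
1     175        9    BOS                  184
2      70        9    BOS                   79
8     114        8    NYC                  122
5     152        7    NYC                  159
6     113        7    BOS                  120
filter rows where salary >= 152:
   salary  reports office  reports_plus_salary
1     175        9    BOS                  184
5     152        7    NYC                  159
sort by reports_plus_salary descending:
   salary  reports office  reports_plus_salary
1     175        9    BOS                  184
5     152        7    NYC                  159

159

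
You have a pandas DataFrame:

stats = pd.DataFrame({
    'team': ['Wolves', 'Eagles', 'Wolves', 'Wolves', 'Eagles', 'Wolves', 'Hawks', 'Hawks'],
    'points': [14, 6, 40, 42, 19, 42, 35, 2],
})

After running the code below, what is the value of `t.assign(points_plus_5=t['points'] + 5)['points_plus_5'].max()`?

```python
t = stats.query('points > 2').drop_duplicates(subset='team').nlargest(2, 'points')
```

40

filter rows where points > 2:
     team  points
0  Wolves      14
1  Eagles       6
2  Wolves      40
3  Wolves      42
4  Eagles      19
5  Wolves      42
6   Hawks      35
drop duplicate team (keep=first):
     team  points
0  Wolves      14
1  Eagles       6
6   Hawks      35
take 2 rows with largest points:
     team  points
6   Hawks      35
0  Wolves      14
add column points_plus_5 = t['points'] + 5:
     team  points  points_plus_5
6   Hawks      35             40
0  Wolves      14             19
Hence 40.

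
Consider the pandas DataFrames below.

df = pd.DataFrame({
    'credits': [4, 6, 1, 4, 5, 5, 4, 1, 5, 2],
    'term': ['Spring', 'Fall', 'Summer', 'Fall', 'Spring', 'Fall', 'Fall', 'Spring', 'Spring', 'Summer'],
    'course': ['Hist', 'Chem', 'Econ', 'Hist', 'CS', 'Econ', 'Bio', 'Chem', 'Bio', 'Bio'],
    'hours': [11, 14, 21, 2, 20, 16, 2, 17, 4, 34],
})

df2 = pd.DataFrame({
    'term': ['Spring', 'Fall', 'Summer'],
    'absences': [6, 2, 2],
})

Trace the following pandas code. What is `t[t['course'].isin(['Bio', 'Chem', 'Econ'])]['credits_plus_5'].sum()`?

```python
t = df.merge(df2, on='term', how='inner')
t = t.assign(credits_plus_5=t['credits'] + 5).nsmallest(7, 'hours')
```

46

merge on 'term' (how='inner') → 10 rows:
   credits    term course  hours  absences
0        4  Spring   Hist     11         6
1        6    Fall   Chem     14         2
2        1  Summer   Econ     21         2
3        4    Fall   Hist      2         2
4        5  Spring     CS     20         6
5        5    Fall   Econ     16         2
6        4    Fall    Bio      2         2
7        1  Spring   Chem     17         6
8        5  Spring    Bio      4         6
9        2  Summer    Bio     34         2
add column credits_plus_5 = t['credits'] + 5:
   credits    term course  hours  absences  credits_plus_5
0        4  Spring   Hist     11         6               9
1        6    Fall   Chem     14         2              11
2        1  Summer   Econ     21         2               6
3        4    Fall   Hist      2         2               9
4        5  Spring     CS     20         6              10
5        5    Fall   Econ     16         2              10
6        4    Fall    Bio      2         2               9
7        1  Spring   Chem     17         6               6
8        5  Spring    Bio      4         6              10
9        2  Summer    Bio     34         2               7
take 7 rows with smallest hours:
   credits    term course  hours  absences  credits_plus_5
3        4    Fall   Hist      2         2               9
6        4    Fall    Bio      2         2               9
8        5  Spring    Bio      4         6              10
0        4  Spring   Hist     11         6               9
1        6    Fall   Chem     14         2              11
5        5    Fall   Econ     16         2              10
7        1  Spring   Chem     17         6               6
filter rows where course in ['Bio', 'Chem', 'Econ']:
   credits    term course  hours  absences  credits_plus_5
6        4    Fall    Bio      2         2               9
8        5  Spring    Bio      4         6              10
1        6    Fall   Chem     14         2              11
5        5    Fall   Econ     16         2              10
7        1  Spring   Chem     17         6               6
So sum() = 46.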